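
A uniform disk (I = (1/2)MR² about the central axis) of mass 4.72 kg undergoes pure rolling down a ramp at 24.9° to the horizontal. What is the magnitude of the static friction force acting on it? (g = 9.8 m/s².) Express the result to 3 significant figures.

The moment of inertia is (1/2)MR², giving k ≡ I/(MR²) = 0.5.
Translational: Mg sinθ − f = Ma. Rotational about the CM: fR = Iα = kMRa, so f = kMa.
Combining, a = g sinθ/(1+k) and f = kMa = kMg sinθ/(1+k).
f = 0.5 × 4.72 × 9.8 × sin24.9° / 1.5 ≈ 6.49 N.

f ≈ 6.49 N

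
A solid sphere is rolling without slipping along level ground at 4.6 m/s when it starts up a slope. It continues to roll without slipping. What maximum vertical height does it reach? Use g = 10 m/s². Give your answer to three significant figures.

The moment of inertia is (2/5)MR², giving k ≡ I/(MR²) = 0.4.
The rolling condition ω = v/R makes the rotational term ½I(v/R)² = ½kMv², so KE_total = ½(1+k)Mv² = (7/10)Mv².
All of this converts to potential energy at the highest point: (7/10)Mv₀² = Mgh.
Thus h = (1+k)v₀²/(2g) = 1.4 × 4.6² / (2 × 10) ≈ 1.48 m.

h ≈ 1.48 m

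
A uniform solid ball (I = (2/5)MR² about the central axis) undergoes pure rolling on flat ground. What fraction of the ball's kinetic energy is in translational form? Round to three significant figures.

For this body I = (2/5)MR², i.e. k = I/(MR²) = 0.4.
Since ω = v/R, the translational part is ½Mv² and the rotational part is ½I(v/R)² = ½kMv²; the total is ½(1+k)Mv².
The translational fraction is therefore 1/(1+k) = 1/1.4 ≈ 0.714.

fraction ≈ 0.714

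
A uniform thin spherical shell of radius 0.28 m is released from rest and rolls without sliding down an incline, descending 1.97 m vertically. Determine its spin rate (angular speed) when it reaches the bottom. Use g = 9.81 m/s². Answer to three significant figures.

The moment of inertia is (2/3)MR², giving k ≡ I/(MR²) = 2/3.
Since it rolls without slipping, ω = v/R and KE = ½Mv² + ½Iω² = ½(1+k)Mv² = (5/6)Mv².
Energy conservation Mgh = ½(1+k)Mv² gives v = √(2gh/(1+k)) = √(2 × 9.81 × 1.97 / 1.667) = 4.816 m/s.
Then ω = v/R = 4.816 / 0.28 ≈ 17.2 rad/s.

ω ≈ 17.2 rad/s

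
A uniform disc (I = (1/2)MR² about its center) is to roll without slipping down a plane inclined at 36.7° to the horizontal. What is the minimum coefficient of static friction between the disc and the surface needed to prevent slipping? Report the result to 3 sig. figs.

The moment of inertia is (1/2)MR², giving k ≡ I/(MR²) = 0.5.
Translational: Mg sinθ − f = Ma. Rotational about the CM: fR = Iα = kMRa, so f = kMa.
These give a = g sinθ/(1+k) and the required friction f = kMg sinθ/(1+k).
The normal force is N = Mg cosθ, so μ_min = f/N = k tanθ/(1+k).
μ_min = 0.5 × tan36.7° / 1.5 ≈ 0.248.

μ_min ≈ 0.248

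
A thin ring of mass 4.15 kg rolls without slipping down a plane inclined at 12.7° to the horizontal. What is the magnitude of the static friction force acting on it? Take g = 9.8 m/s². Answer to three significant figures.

f ≈ 4.47 N

With I = MR², the ratio k = I/(MR²) is 1.
Newton's second law down the slope: Mg sinθ − f = Ma. The torque equation fR = Iα (with α = a/R) gives f = kMa.
Combining, a = g sinθ/(1+k) and f = kMa = kMg sinθ/(1+k).
f = 1 × 4.15 × 9.8 × sin12.7° / 2 ≈ 4.47 N.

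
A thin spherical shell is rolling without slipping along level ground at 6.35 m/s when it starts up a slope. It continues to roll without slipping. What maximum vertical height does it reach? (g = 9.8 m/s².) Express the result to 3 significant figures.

Here I = (2/3)MR², so the shape factor k = I/(MR²) = 2/3.
Rolling without slipping gives ω = v/R, so the total kinetic energy is ½Mv² + ½Iω² = ½(1+k)Mv² = (5/6)Mv².
All of this converts to potential energy at the highest point: (5/6)Mv₀² = Mgh.
Thus h = (1+k)v₀²/(2g) = 1.667 × 6.35² / (2 × 9.8) ≈ 3.43 m.

h ≈ 3.43 m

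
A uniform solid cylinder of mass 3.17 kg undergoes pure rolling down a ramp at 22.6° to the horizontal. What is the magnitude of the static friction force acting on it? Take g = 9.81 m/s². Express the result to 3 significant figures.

f ≈ 3.98 N

For this body I = (1/2)MR², i.e. k = I/(MR²) = 0.5.
Along the incline Mg sinθ − f = Ma, and torque about the center fR = Iα = kMR²(a/R) gives f = kMa.
Combining, a = g sinθ/(1+k) and f = kMa = kMg sinθ/(1+k).
f = 0.5 × 3.17 × 9.81 × sin22.6° / 1.5 ≈ 3.98 N.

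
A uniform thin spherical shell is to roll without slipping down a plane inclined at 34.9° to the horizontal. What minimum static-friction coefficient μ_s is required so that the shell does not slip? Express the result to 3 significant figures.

The moment of inertia is (2/3)MR², giving k ≡ I/(MR²) = 2/3.
Along the incline Mg sinθ − f = Ma, and torque about the center fR = Iα = kMR²(a/R) gives f = kMa.
These give a = g sinθ/(1+k) and the required friction f = kMg sinθ/(1+k).
The normal force is N = Mg cosθ, so μ_min = f/N = k tanθ/(1+k).
μ_min = (2/3) × tan34.9° / 1.667 ≈ 0.279.

μ_min ≈ 0.279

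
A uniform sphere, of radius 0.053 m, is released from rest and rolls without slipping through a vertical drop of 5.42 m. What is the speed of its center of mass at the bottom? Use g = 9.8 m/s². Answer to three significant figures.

The moment of inertia is (2/5)MR², giving k ≡ I/(MR²) = 0.4.
Pure rolling means v = ωR; then KE = ½Mv² + ½I(v/R)² = ½(1+k)Mv² = (7/10)Mv².
Setting Mgh = (7/10)Mv² gives v = √(2gh/(1+k)) = √(2·9.8·5.42/1.4) ≈ 8.71 m/s.

v ≈ 8.71 m/s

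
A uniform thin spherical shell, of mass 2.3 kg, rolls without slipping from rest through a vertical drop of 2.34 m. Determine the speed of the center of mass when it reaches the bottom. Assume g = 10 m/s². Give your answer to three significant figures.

v ≈ 5.30 m/s

The moment of inertia is (2/3)MR², giving k ≡ I/(MR²) = 2/3.
Rolling without slipping gives ω = v/R, so the total kinetic energy is ½Mv² + ½Iω² = ½(1+k)Mv² = (5/6)Mv².
Setting Mgh = (5/6)Mv² gives v = √(2gh/(1+k)) = √(2·10·2.34/1.667) ≈ 5.30 m/s.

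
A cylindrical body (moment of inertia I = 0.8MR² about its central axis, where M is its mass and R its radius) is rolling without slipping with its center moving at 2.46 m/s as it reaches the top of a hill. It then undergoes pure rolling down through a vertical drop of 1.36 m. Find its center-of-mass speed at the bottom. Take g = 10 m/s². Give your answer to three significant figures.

v ≈ 4.60 m/s

With I = 0.8MR², the ratio k = I/(MR²) is 0.8.
Rolling without slipping gives ω = v/R, so the total kinetic energy is ½Mv² + ½Iω² = ½(1+k)Mv² = (9/10)Mv².
Conserving energy between top and bottom: (9/10)Mv² = (9/10)Mv₀² + Mgh, hence v² = v₀² + 2gh/(1+k).
v = √(2.46² + 2×10×1.36/1.8) = √21.16 ≈ 4.60 m/s.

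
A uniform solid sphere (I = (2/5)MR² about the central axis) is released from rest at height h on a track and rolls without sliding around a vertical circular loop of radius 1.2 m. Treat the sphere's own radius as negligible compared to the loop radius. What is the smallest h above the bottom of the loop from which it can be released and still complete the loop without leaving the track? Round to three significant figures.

h_min ≈ 3.24 m

Here I = (2/5)MR², so the shape factor k = I/(MR²) = 0.4.
At the top of the loop, the minimum-contact condition is Mg = Mv_top²/r, so v_top² = gr.
With ω = v/R, the kinetic energy at speed v is ½(1+k)Mv² = (7/10)Mv².
Energy conservation from release (height h) to the top (height 2r): Mgh = Mg(2r) + (7/10)M·gr.
Thus h_min = 2r + (1+k)r/2 = r(2 + 1.4/2) = 1.2 × 2.7 ≈ 3.24 m.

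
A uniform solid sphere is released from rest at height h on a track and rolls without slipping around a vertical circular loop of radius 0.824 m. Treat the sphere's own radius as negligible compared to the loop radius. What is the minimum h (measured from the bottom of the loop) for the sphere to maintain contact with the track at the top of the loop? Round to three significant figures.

h_min ≈ 2.22 m

Here I = (2/5)MR², so the shape factor k = I/(MR²) = 0.4.
At the top of the loop, the minimum-contact condition is Mg = Mv_top²/r, so v_top² = gr.
With ω = v/R, the kinetic energy at speed v is ½(1+k)Mv² = (7/10)Mv².
Energy conservation from release (height h) to the top (height 2r): Mgh = Mg(2r) + (7/10)M·gr.
Thus h_min = 2r + (1+k)r/2 = r(2 + 1.4/2) = 0.824 × 2.7 ≈ 2.22 m.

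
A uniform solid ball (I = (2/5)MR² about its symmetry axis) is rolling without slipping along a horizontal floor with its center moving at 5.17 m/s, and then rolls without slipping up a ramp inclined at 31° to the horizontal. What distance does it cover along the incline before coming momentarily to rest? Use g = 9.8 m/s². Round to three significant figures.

With I = (2/5)MR², the ratio k = I/(MR²) is 0.4.
Since it rolls without slipping, ω = v/R and KE = ½Mv² + ½Iω² = ½(1+k)Mv² = (7/10)Mv².
Setting this equal to Mgh gives the vertical rise h = (1+k)v₀²/(2g) = 1.4×5.17²/(2×9.8) = 1.909 m.
Along the incline, d = h/sinθ = 1.909/sin31° ≈ 3.71 m.

d ≈ 3.71 m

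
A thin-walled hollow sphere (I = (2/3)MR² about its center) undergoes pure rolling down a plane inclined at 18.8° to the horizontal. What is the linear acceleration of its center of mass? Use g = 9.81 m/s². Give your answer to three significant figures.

a ≈ 1.90 m/s²

For this body I = (2/3)MR², i.e. k = I/(MR²) = 2/3.
Along the incline Mg sinθ − f = Ma, and torque about the center fR = Iα = kMR²(a/R) gives f = kMa.
Eliminating f: Mg sinθ = (1+k)Ma, so a = g sinθ/(1+k) = 9.81 × sin18.8° / 1.667 ≈ 1.90 m/s².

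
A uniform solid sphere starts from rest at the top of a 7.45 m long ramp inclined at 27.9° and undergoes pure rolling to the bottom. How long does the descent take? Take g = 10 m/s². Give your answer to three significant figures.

t ≈ 2.11 s

With I = (2/5)MR², the ratio k = I/(MR²) is 0.4.
Newton's second law down the slope: Mg sinθ − f = Ma. The torque equation fR = Iα (with α = a/R) gives f = kMa.
Hence a = g sinθ/(1+k) = 10×sin27.9°/1.4 = 3.342 m/s².
With constant a from rest, t = √(2L/a) = √(2·7.45/3.342) ≈ 2.11 s.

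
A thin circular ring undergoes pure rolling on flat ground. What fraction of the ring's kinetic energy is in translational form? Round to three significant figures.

fraction ≈ 0.500

The moment of inertia is MR², giving k ≡ I/(MR²) = 1.
With ω = v/R, KE_trans = ½Mv² and KE_rot = ½Iω² = ½kMv², so KE_total = ½(1+k)Mv².
The translational fraction is therefore 1/(1+k) = 1/2 ≈ 0.500.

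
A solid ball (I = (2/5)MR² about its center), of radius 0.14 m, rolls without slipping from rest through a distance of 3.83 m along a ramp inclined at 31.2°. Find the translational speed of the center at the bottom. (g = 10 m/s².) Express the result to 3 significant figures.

The moment of inertia is (2/5)MR², giving k ≡ I/(MR²) = 0.4.
Pure rolling means v = ωR; then KE = ½Mv² + ½I(v/R)² = ½(1+k)Mv² = (7/10)Mv².
The vertical drop is h = L sinθ = 3.83 × sin31.2° = 1.984 m.
Setting Mgh = (7/10)Mv² gives v = √(2gh/(1+k)) = √(2·10·1.984/1.4) ≈ 5.32 m/s.

v ≈ 5.32 m/s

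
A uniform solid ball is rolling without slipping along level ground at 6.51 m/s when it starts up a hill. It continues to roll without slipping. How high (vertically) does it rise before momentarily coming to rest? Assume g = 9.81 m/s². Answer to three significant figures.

h ≈ 3.02 m

Here I = (2/5)MR², so the shape factor k = I/(MR²) = 0.4.
Pure rolling means v = ωR; then KE = ½Mv² + ½I(v/R)² = ½(1+k)Mv² = (7/10)Mv².
All of this converts to potential energy at the highest point: (7/10)Mv₀² = Mgh.
Thus h = (1+k)v₀²/(2g) = 1.4 × 6.51² / (2 × 9.81) ≈ 3.02 m.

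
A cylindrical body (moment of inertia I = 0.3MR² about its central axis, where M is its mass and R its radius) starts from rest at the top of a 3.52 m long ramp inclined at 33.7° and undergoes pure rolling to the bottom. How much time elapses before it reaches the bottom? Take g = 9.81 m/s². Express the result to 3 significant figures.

t ≈ 1.30 s

For this body I = 0.3MR², i.e. k = I/(MR²) = 0.3.
Newton's second law down the slope: Mg sinθ − f = Ma. The torque equation fR = Iα (with α = a/R) gives f = kMa.
Hence a = g sinθ/(1+k) = 9.81×sin33.7°/1.3 = 4.187 m/s².
Starting from rest, L = ½at², so t = √(2L/a) = √(2×3.52/4.187) ≈ 1.30 s.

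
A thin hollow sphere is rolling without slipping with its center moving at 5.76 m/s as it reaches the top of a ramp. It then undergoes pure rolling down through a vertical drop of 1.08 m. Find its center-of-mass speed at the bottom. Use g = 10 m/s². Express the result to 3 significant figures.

v ≈ 6.79 m/s

With I = (2/3)MR², the ratio k = I/(MR²) is 2/3.
Pure rolling means v = ωR; then KE = ½Mv² + ½I(v/R)² = ½(1+k)Mv² = (5/6)Mv².
Conserving energy between top and bottom: (5/6)Mv² = (5/6)Mv₀² + Mgh, hence v² = v₀² + 2gh/(1+k).
v = √(5.76² + 2×10×1.08/1.667) = √46.14 ≈ 6.79 m/s.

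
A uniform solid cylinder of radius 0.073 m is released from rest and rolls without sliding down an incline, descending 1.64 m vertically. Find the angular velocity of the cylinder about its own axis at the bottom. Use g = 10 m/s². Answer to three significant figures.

For this body I = (1/2)MR², i.e. k = I/(MR²) = 0.5.
Pure rolling means v = ωR; then KE = ½Mv² + ½I(v/R)² = ½(1+k)Mv² = (3/4)Mv².
Energy conservation Mgh = ½(1+k)Mv² gives v = √(2gh/(1+k)) = √(2 × 10 × 1.64 / 1.5) = 4.676 m/s.
Then ω = v/R = 4.676 / 0.073 ≈ 64.1 rad/s.

ω ≈ 64.1 rad/s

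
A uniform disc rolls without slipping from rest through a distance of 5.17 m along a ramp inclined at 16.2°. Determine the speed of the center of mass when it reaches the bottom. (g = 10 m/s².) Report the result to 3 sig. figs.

Here I = (1/2)MR², so the shape factor k = I/(MR²) = 0.5.
Rolling without slipping gives ω = v/R, so the total kinetic energy is ½Mv² + ½Iω² = ½(1+k)Mv² = (3/4)Mv².
The vertical drop is h = L sinθ = 5.17 × sin16.2° = 1.442 m.
Energy conservation: Mgh = (3/4)Mv², so v = √(2gh/(1+k)) = √(2 × 10 × 1.442 / 1.5) ≈ 4.39 m/s.

v ≈ 4.39 m/s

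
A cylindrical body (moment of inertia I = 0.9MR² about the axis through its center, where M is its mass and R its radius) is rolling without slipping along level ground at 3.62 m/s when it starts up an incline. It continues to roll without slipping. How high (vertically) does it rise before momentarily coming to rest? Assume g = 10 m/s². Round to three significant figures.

h ≈ 1.24 m

For this body I = 0.9MR², i.e. k = I/(MR²) = 0.9.
Since it rolls without slipping, ω = v/R and KE = ½Mv² + ½Iω² = ½(1+k)Mv² = (19/20)Mv².
At the top the kinetic energy is zero, so (19/20)Mv₀² = Mgh.
Thus h = (1+k)v₀²/(2g) = 1.9 × 3.62² / (2 × 10) ≈ 1.24 m.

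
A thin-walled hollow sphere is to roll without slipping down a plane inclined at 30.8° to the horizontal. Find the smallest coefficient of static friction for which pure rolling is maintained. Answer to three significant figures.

With I = (2/3)MR², the ratio k = I/(MR²) is 2/3.
Newton's second law down the slope: Mg sinθ − f = Ma. The torque equation fR = Iα (with α = a/R) gives f = kMa.
These give a = g sinθ/(1+k) and the required friction f = kMg sinθ/(1+k).
With N = Mg cosθ, the no-slip condition f ≤ μN gives μ_min = f/N = k tanθ/(1+k).
μ_min = (2/3) × tan30.8° / 1.667 ≈ 0.238.

μ_min ≈ 0.238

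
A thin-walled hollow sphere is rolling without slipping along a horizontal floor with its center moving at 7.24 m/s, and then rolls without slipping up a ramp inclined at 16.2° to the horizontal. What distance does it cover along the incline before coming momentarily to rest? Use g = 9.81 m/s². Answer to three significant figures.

d ≈ 16.0 m

Here I = (2/3)MR², so the shape factor k = I/(MR²) = 2/3.
Since it rolls without slipping, ω = v/R and KE = ½Mv² + ½Iω² = ½(1+k)Mv² = (5/6)Mv².
Setting this equal to Mgh gives the vertical rise h = (1+k)v₀²/(2g) = 1.667×7.24²/(2×9.81) = 4.453 m.
Along the incline, d = h/sinθ = 4.453/sin16.2° ≈ 16.0 m.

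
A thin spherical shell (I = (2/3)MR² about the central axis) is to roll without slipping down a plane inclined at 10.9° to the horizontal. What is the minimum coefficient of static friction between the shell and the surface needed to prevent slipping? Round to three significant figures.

μ_min ≈ 0.0770

For this body I = (2/3)MR², i.e. k = I/(MR²) = 2/3.
Newton's second law down the slope: Mg sinθ − f = Ma. The torque equation fR = Iα (with α = a/R) gives f = kMa.
These give a = g sinθ/(1+k) and the required friction f = kMg sinθ/(1+k).
With N = Mg cosθ, the no-slip condition f ≤ μN gives μ_min = f/N = k tanθ/(1+k).
μ_min = (2/3) × tan10.9° / 1.667 ≈ 0.0770.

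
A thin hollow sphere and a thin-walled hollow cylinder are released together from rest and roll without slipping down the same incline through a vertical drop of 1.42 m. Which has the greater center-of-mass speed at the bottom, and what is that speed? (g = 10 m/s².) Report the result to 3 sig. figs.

the thin hollow sphere, at v ≈ 4.13 m/s

For rolling without slipping, Mgh = ½(1+k)Mv² where k = I/(MR²), so v = √(2gh/(1+k)).
Thin hollow sphere: k = 2/3, giving v = √(2×10×1.42/1.667) = 4.128 m/s.
Thin-walled hollow cylinder: k = 1, giving v = √(2×10×1.42/2) = 3.768 m/s.
The smaller k wins: the thin hollow sphere, at ≈ 4.13 m/s.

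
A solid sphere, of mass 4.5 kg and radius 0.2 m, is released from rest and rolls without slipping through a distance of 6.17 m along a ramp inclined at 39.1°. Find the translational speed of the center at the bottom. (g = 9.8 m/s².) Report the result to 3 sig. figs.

With I = (2/5)MR², the ratio k = I/(MR²) is 0.4.
Pure rolling means v = ωR; then KE = ½Mv² + ½I(v/R)² = ½(1+k)Mv² = (7/10)Mv².
The vertical drop is h = L sinθ = 6.17 × sin39.1° = 3.891 m.
Setting Mgh = (7/10)Mv² gives v = √(2gh/(1+k)) = √(2·9.8·3.891/1.4) ≈ 7.38 m/s.

v ≈ 7.38 m/s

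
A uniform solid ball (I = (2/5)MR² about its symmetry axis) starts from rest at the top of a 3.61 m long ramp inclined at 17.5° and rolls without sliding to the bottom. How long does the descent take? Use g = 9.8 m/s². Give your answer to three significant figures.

t ≈ 1.85 s

For this body I = (2/5)MR², i.e. k = I/(MR²) = 0.4.
Translational: Mg sinθ − f = Ma. Rotational about the CM: fR = Iα = kMRa, so f = kMa.
Hence a = g sinθ/(1+k) = 9.8×sin17.5°/1.4 = 2.105 m/s².
With constant a from rest, t = √(2L/a) = √(2·3.61/2.105) ≈ 1.85 s.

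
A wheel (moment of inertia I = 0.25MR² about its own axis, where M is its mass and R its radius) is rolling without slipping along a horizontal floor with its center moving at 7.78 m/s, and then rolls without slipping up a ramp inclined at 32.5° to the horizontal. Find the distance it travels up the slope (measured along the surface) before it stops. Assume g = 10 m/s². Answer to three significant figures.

The moment of inertia is 0.25MR², giving k ≡ I/(MR²) = 0.25.
Pure rolling means v = ωR; then KE = ½Mv² + ½I(v/R)² = ½(1+k)Mv² = (5/8)Mv².
Setting this equal to Mgh gives the vertical rise h = (1+k)v₀²/(2g) = 1.25×7.78²/(2×10) = 3.783 m.
Along the incline, d = h/sinθ = 3.783/sin32.5° ≈ 7.04 m.

d ≈ 7.04 m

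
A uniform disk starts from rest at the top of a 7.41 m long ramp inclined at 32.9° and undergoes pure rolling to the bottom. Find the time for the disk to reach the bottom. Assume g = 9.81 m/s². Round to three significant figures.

For this body I = (1/2)MR², i.e. k = I/(MR²) = 0.5.
Translational: Mg sinθ − f = Ma. Rotational about the CM: fR = Iα = kMRa, so f = kMa.
Hence a = g sinθ/(1+k) = 9.81×sin32.9°/1.5 = 3.552 m/s².
With constant a from rest, t = √(2L/a) = √(2·7.41/3.552) ≈ 2.04 s.

t ≈ 2.04 s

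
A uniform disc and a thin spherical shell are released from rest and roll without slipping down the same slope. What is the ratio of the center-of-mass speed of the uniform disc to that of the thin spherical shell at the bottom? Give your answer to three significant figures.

v_ratio ≈ 1.05

Each satisfies Mgh = ½(1+k)Mv² with k = I/(MR²), so v ∝ 1/√(1+k).
For the uniform disc k = 0.5; for the thin spherical shell k = 2/3.
v₁/v₂ = √((1+k₂)/(1+k₁)) = √(1.667/1.5) ≈ 1.05.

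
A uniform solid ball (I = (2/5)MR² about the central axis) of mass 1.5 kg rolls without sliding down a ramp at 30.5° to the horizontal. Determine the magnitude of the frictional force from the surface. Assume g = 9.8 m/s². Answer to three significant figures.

With I = (2/5)MR², the ratio k = I/(MR²) is 0.4.
Along the incline Mg sinθ − f = Ma, and torque about the center fR = Iα = kMR²(a/R) gives f = kMa.
Combining, a = g sinθ/(1+k) and f = kMa = kMg sinθ/(1+k).
f = 0.4 × 1.5 × 9.8 × sin30.5° / 1.4 ≈ 2.13 N.

f ≈ 2.13 N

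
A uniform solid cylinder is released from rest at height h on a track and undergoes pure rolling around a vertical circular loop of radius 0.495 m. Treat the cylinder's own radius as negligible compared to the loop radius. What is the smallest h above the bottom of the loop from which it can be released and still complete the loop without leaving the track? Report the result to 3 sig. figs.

With I = (1/2)MR², the ratio k = I/(MR²) is 0.5.
At the top, contact is just lost when gravity alone supplies the centripetal force: Mg = Mv_top²/r, i.e. v_top² = gr.
With ω = v/R, the kinetic energy at speed v is ½(1+k)Mv² = (3/4)Mv².
Energy conservation from release (height h) to the top (height 2r): Mgh = Mg(2r) + (3/4)M·gr.
Thus h_min = 2r + (1+k)r/2 = r(2 + 1.5/2) = 0.495 × 2.75 ≈ 1.36 m.

h_min ≈ 1.36 m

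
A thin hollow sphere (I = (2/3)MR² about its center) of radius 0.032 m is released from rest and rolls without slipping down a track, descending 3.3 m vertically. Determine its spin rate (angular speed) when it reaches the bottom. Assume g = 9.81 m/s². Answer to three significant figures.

ω ≈ 195 rad/s

The moment of inertia is (2/3)MR², giving k ≡ I/(MR²) = 2/3.
Pure rolling means v = ωR; then KE = ½Mv² + ½I(v/R)² = ½(1+k)Mv² = (5/6)Mv².
Energy conservation Mgh = ½(1+k)Mv² gives v = √(2gh/(1+k)) = √(2 × 9.81 × 3.3 / 1.667) = 6.233 m/s.
Then ω = v/R = 6.233 / 0.032 ≈ 195 rad/s.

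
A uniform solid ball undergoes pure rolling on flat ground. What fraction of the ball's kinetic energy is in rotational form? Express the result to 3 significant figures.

fraction ≈ 0.286

For this body I = (2/5)MR², i.e. k = I/(MR²) = 0.4.
With ω = v/R, KE_trans = ½Mv² and KE_rot = ½Iω² = ½kMv², so KE_total = ½(1+k)Mv².
The rotational fraction is therefore k/(1+k) = 0.4/1.4 ≈ 0.286.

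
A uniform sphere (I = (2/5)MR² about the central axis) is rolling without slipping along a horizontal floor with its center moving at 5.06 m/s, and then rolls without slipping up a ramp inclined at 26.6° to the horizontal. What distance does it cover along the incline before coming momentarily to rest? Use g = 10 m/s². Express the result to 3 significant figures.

d ≈ 4.00 m

For this body I = (2/5)MR², i.e. k = I/(MR²) = 0.4.
Rolling without slipping gives ω = v/R, so the total kinetic energy is ½Mv² + ½Iω² = ½(1+k)Mv² = (7/10)Mv².
Setting this equal to Mgh gives the vertical rise h = (1+k)v₀²/(2g) = 1.4×5.06²/(2×10) = 1.792 m.
Along the incline, d = h/sinθ = 1.792/sin26.6° ≈ 4.00 m.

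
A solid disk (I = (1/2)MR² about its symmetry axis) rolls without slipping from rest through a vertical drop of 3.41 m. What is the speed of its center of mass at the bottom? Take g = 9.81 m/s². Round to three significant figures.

v ≈ 6.68 m/s

For this body I = (1/2)MR², i.e. k = I/(MR²) = 0.5.
Rolling without slipping gives ω = v/R, so the total kinetic energy is ½Mv² + ½Iω² = ½(1+k)Mv² = (3/4)Mv².
Energy conservation: Mgh = (3/4)Mv², so v = √(2gh/(1+k)) = √(2 × 9.81 × 3.41 / 1.5) ≈ 6.68 m/s.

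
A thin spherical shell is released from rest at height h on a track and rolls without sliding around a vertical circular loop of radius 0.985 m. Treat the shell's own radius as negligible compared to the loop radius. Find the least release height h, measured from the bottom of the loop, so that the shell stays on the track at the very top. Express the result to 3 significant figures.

Here I = (2/3)MR², so the shape factor k = I/(MR²) = 2/3.
At the top of the loop, the minimum-contact condition is Mg = Mv_top²/r, so v_top² = gr.
With ω = v/R, the kinetic energy at speed v is ½(1+k)Mv² = (5/6)Mv².
Energy conservation from release (height h) to the top (height 2r): Mgh = Mg(2r) + (5/6)M·gr.
Thus h_min = 2r + (1+k)r/2 = r(2 + 1.667/2) = 0.985 × 2.833 ≈ 2.79 m.

h_min ≈ 2.79 m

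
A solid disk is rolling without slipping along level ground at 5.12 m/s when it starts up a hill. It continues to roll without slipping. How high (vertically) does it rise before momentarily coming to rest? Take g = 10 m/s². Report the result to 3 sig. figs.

For this body I = (1/2)MR², i.e. k = I/(MR²) = 0.5.
Pure rolling means v = ωR; then KE = ½Mv² + ½I(v/R)² = ½(1+k)Mv² = (3/4)Mv².
At the top the kinetic energy is zero, so (3/4)Mv₀² = Mgh.
Thus h = (1+k)v₀²/(2g) = 1.5 × 5.12² / (2 × 10) ≈ 1.97 m.

h ≈ 1.97 m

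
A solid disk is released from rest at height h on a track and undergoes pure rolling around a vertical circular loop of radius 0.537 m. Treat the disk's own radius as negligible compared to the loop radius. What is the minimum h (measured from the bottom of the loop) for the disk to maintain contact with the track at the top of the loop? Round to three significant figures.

Here I = (1/2)MR², so the shape factor k = I/(MR²) = 0.5.
At the top of the loop, the minimum-contact condition is Mg = Mv_top²/r, so v_top² = gr.
With ω = v/R, the kinetic energy at speed v is ½(1+k)Mv² = (3/4)Mv².
Energy conservation from release (height h) to the top (height 2r): Mgh = Mg(2r) + (3/4)M·gr.
Thus h_min = 2r + (1+k)r/2 = r(2 + 1.5/2) = 0.537 × 2.75 ≈ 1.48 m.

h_min ≈ 1.48 m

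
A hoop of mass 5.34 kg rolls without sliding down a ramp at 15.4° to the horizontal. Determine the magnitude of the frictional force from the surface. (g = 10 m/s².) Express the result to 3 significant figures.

f ≈ 7.09 N

Here I = MR², so the shape factor k = I/(MR²) = 1.
Newton's second law down the slope: Mg sinθ − f = Ma. The torque equation fR = Iα (with α = a/R) gives f = kMa.
Combining, a = g sinθ/(1+k) and f = kMa = kMg sinθ/(1+k).
f = 1 × 5.34 × 10 × sin15.4° / 2 ≈ 7.09 N.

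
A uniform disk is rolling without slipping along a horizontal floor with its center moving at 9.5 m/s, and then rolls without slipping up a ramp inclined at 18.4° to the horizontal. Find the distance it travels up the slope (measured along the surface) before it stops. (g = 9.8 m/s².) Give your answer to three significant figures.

d ≈ 21.9 m

With I = (1/2)MR², the ratio k = I/(MR²) is 0.5.
The rolling condition ω = v/R makes the rotational term ½I(v/R)² = ½kMv², so KE_total = ½(1+k)Mv² = (3/4)Mv².
Setting this equal to Mgh gives the vertical rise h = (1+k)v₀²/(2g) = 1.5×9.5²/(2×9.8) = 6.907 m.
The distance along the slope is d = h/sinθ = 6.907/sin18.4° ≈ 21.9 m.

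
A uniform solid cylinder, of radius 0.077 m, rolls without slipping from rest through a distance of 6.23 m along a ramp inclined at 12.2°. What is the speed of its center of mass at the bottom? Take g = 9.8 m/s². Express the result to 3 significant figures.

v ≈ 4.15 m/s

The moment of inertia is (1/2)MR², giving k ≡ I/(MR²) = 0.5.
Rolling without slipping gives ω = v/R, so the total kinetic energy is ½Mv² + ½Iω² = ½(1+k)Mv² = (3/4)Mv².
The vertical drop is h = L sinθ = 6.23 × sin12.2° = 1.317 m.
Setting Mgh = (3/4)Mv² gives v = √(2gh/(1+k)) = √(2·9.8·1.317/1.5) ≈ 4.15 m/s.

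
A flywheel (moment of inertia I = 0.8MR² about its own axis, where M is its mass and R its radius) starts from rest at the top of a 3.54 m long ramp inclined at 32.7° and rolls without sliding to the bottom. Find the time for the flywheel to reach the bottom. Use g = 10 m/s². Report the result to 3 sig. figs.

t ≈ 1.54 s

Here I = 0.8MR², so the shape factor k = I/(MR²) = 0.8.
Newton's second law down the slope: Mg sinθ − f = Ma. The torque equation fR = Iα (with α = a/R) gives f = kMa.
Hence a = g sinθ/(1+k) = 10×sin32.7°/1.8 = 3.001 m/s².
With constant a from rest, t = √(2L/a) = √(2·3.54/3.001) ≈ 1.54 s.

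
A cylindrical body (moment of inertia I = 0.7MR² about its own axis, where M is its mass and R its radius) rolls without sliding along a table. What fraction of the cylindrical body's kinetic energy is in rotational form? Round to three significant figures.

fraction ≈ 0.412

Here I = 0.7MR², so the shape factor k = I/(MR²) = 0.7.
With ω = v/R, KE_trans = ½Mv² and KE_rot = ½Iω² = ½kMv², so KE_total = ½(1+k)Mv².
The rotational fraction is therefore k/(1+k) = 0.7/1.7 ≈ 0.412.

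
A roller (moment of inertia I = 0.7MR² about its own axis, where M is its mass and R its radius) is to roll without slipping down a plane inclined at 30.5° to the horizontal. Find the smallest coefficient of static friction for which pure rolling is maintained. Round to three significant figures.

Here I = 0.7MR², so the shape factor k = I/(MR²) = 0.7.
Translational: Mg sinθ − f = Ma. Rotational about the CM: fR = Iα = kMRa, so f = kMa.
These give a = g sinθ/(1+k) and the required friction f = kMg sinθ/(1+k).
The normal force is N = Mg cosθ, so μ_min = f/N = k tanθ/(1+k).
μ_min = 0.7 × tan30.5° / 1.7 ≈ 0.243.

μ_min ≈ 0.243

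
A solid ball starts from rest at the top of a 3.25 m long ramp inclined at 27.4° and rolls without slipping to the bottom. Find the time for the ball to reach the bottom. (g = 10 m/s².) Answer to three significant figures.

t ≈ 1.41 s

The moment of inertia is (2/5)MR², giving k ≡ I/(MR²) = 0.4.
Translational: Mg sinθ − f = Ma. Rotational about the CM: fR = Iα = kMRa, so f = kMa.
Hence a = g sinθ/(1+k) = 10×sin27.4°/1.4 = 3.287 m/s².
Starting from rest, L = ½at², so t = √(2L/a) = √(2×3.25/3.287) ≈ 1.41 s.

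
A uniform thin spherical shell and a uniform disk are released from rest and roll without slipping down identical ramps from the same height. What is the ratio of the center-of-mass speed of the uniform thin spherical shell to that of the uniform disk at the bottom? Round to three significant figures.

v_ratio ≈ 0.949

Each satisfies Mgh = ½(1+k)Mv² with k = I/(MR²), so v ∝ 1/√(1+k).
For the uniform thin spherical shell k = 2/3; for the uniform disk k = 0.5.
v₁/v₂ = √((1+k₂)/(1+k₁)) = √(1.5/1.667) ≈ 0.949.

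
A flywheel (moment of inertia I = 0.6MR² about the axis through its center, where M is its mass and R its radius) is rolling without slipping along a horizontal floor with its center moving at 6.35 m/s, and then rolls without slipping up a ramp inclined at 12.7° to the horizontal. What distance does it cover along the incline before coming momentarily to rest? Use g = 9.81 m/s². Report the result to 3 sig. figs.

d ≈ 15.0 m

The moment of inertia is 0.6MR², giving k ≡ I/(MR²) = 0.6.
The rolling condition ω = v/R makes the rotational term ½I(v/R)² = ½kMv², so KE_total = ½(1+k)Mv² = (4/5)Mv².
Setting this equal to Mgh gives the vertical rise h = (1+k)v₀²/(2g) = 1.6×6.35²/(2×9.81) = 3.288 m.
The distance along the slope is d = h/sinθ = 3.288/sin12.7° ≈ 15.0 m.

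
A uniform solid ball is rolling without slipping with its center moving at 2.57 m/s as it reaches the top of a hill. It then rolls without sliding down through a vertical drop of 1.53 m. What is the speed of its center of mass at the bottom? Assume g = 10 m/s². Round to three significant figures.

Here I = (2/5)MR², so the shape factor k = I/(MR²) = 0.4.
The rolling condition ω = v/R makes the rotational term ½I(v/R)² = ½kMv², so KE_total = ½(1+k)Mv² = (7/10)Mv².
Energy conservation: (7/10)Mv₀² + Mgh = (7/10)Mv², so v² = v₀² + 2gh/(1+k).
v = √(2.57² + 2×10×1.53/1.4) = √28.46 ≈ 5.33 m/s.

v ≈ 5.33 m/s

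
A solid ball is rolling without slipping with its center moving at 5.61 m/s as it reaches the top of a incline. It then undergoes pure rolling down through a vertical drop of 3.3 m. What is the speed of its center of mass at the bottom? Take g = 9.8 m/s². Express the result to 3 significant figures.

v ≈ 8.81 m/s

The moment of inertia is (2/5)MR², giving k ≡ I/(MR²) = 0.4.
The rolling condition ω = v/R makes the rotational term ½I(v/R)² = ½kMv², so KE_total = ½(1+k)Mv² = (7/10)Mv².
Conserving energy between top and bottom: (7/10)Mv² = (7/10)Mv₀² + Mgh, hence v² = v₀² + 2gh/(1+k).
v = √(5.61² + 2×9.8×3.3/1.4) = √77.67 ≈ 8.81 m/s.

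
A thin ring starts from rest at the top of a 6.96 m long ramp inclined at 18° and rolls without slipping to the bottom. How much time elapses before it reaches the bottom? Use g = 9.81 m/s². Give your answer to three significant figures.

Here I = MR², so the shape factor k = I/(MR²) = 1.
Translational: Mg sinθ − f = Ma. Rotational about the CM: fR = Iα = kMRa, so f = kMa.
Hence a = g sinθ/(1+k) = 9.81×sin18°/2 = 1.516 m/s².
With constant a from rest, t = √(2L/a) = √(2·6.96/1.516) ≈ 3.03 s.

t ≈ 3.03 s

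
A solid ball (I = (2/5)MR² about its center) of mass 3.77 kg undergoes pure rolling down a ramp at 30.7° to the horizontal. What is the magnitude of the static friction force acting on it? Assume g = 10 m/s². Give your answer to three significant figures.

For this body I = (2/5)MR², i.e. k = I/(MR²) = 0.4.
Newton's second law down the slope: Mg sinθ − f = Ma. The torque equation fR = Iα (with α = a/R) gives f = kMa.
Combining, a = g sinθ/(1+k) and f = kMa = kMg sinθ/(1+k).
f = 0.4 × 3.77 × 10 × sin30.7° / 1.4 ≈ 5.50 N.

f ≈ 5.50 N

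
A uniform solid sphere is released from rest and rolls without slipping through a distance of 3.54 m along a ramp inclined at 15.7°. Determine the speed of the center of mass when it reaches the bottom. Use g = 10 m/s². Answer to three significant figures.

The moment of inertia is (2/5)MR², giving k ≡ I/(MR²) = 0.4.
Since it rolls without slipping, ω = v/R and KE = ½Mv² + ½Iω² = ½(1+k)Mv² = (7/10)Mv².
The vertical drop is h = L sinθ = 3.54 × sin15.7° = 0.9579 m.
Setting Mgh = (7/10)Mv² gives v = √(2gh/(1+k)) = √(2·10·0.9579/1.4) ≈ 3.70 m/s.

v ≈ 3.70 m/s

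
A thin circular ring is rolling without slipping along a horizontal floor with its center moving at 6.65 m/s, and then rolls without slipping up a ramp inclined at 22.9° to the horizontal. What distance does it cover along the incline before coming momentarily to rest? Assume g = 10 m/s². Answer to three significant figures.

d ≈ 11.4 m

The moment of inertia is MR², giving k ≡ I/(MR²) = 1.
Pure rolling means v = ωR; then KE = ½Mv² + ½I(v/R)² = ½(1+k)Mv² = Mv².
Setting this equal to Mgh gives the vertical rise h = (1+k)v₀²/(2g) = 2×6.65²/(2×10) = 4.422 m.
The distance along the slope is d = h/sinθ = 4.422/sin22.9° ≈ 11.4 m.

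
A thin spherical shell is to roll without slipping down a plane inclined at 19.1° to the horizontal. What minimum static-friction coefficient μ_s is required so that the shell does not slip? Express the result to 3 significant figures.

The moment of inertia is (2/3)MR², giving k ≡ I/(MR²) = 2/3.
Along the incline Mg sinθ − f = Ma, and torque about the center fR = Iα = kMR²(a/R) gives f = kMa.
These give a = g sinθ/(1+k) and the required friction f = kMg sinθ/(1+k).
The normal force is N = Mg cosθ, so μ_min = f/N = k tanθ/(1+k).
μ_min = (2/3) × tan19.1° / 1.667 ≈ 0.139.

μ_min ≈ 0.139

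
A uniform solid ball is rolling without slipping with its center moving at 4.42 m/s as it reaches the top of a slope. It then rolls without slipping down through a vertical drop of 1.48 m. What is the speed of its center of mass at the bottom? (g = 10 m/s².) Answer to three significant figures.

For this body I = (2/5)MR², i.e. k = I/(MR²) = 0.4.
The rolling condition ω = v/R makes the rotational term ½I(v/R)² = ½kMv², so KE_total = ½(1+k)Mv² = (7/10)Mv².
Energy conservation: (7/10)Mv₀² + Mgh = (7/10)Mv², so v² = v₀² + 2gh/(1+k).
v = √(4.42² + 2×10×1.48/1.4) = √40.68 ≈ 6.38 m/s.

v ≈ 6.38 m/s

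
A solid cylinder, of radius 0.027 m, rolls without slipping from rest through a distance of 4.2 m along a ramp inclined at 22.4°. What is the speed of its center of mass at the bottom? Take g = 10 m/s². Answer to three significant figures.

With I = (1/2)MR², the ratio k = I/(MR²) is 0.5.
Rolling without slipping gives ω = v/R, so the total kinetic energy is ½Mv² + ½Iω² = ½(1+k)Mv² = (3/4)Mv².
The vertical drop is h = L sinθ = 4.2 × sin22.4° = 1.6 m.
Setting Mgh = (3/4)Mv² gives v = √(2gh/(1+k)) = √(2·10·1.6/1.5) ≈ 4.62 m/s.

v ≈ 4.62 m/s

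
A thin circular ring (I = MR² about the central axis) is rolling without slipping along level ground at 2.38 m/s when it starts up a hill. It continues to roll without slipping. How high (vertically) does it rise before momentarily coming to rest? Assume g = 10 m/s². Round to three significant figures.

Here I = MR², so the shape factor k = I/(MR²) = 1.
Rolling without slipping gives ω = v/R, so the total kinetic energy is ½Mv² + ½Iω² = ½(1+k)Mv² = Mv².
All of this converts to potential energy at the highest point: Mv₀² = Mgh.
Thus h = (1+k)v₀²/(2g) = 2 × 2.38² / (2 × 10) ≈ 0.566 m.

h ≈ 0.566 m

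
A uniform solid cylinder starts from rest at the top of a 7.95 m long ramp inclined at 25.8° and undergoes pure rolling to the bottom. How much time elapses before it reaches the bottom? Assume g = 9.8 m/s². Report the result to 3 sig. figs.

The moment of inertia is (1/2)MR², giving k ≡ I/(MR²) = 0.5.
Along the incline Mg sinθ − f = Ma, and torque about the center fR = Iα = kMR²(a/R) gives f = kMa.
Hence a = g sinθ/(1+k) = 9.8×sin25.8°/1.5 = 2.844 m/s².
Starting from rest, L = ½at², so t = √(2L/a) = √(2×7.95/2.844) ≈ 2.36 s.

t ≈ 2.36 s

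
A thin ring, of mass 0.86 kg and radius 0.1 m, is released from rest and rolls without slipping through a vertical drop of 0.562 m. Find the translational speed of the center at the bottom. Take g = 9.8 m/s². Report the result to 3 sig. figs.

For this body I = MR², i.e. k = I/(MR²) = 1.
Rolling without slipping gives ω = v/R, so the total kinetic energy is ½Mv² + ½Iω² = ½(1+k)Mv² = Mv².
Setting Mgh = Mv² gives v = √(2gh/(1+k)) = √(2·9.8·0.562/2) ≈ 2.35 m/s.

v ≈ 2.35 m/s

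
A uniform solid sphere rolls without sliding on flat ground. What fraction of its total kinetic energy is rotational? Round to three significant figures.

fraction ≈ 0.286

With I = (2/5)MR², the ratio k = I/(MR²) is 0.4.
With ω = v/R, KE_trans = ½Mv² and KE_rot = ½Iω² = ½kMv², so KE_total = ½(1+k)Mv².
The rotational fraction is therefore k/(1+k) = 0.4/1.4 ≈ 0.286.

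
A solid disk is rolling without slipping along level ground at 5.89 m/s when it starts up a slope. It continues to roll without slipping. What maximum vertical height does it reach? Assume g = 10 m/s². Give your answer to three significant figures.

Here I = (1/2)MR², so the shape factor k = I/(MR²) = 0.5.
Rolling without slipping gives ω = v/R, so the total kinetic energy is ½Mv² + ½Iω² = ½(1+k)Mv² = (3/4)Mv².
At the top the kinetic energy is zero, so (3/4)Mv₀² = Mgh.
Thus h = (1+k)v₀²/(2g) = 1.5 × 5.89² / (2 × 10) ≈ 2.60 m.

h ≈ 2.60 m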